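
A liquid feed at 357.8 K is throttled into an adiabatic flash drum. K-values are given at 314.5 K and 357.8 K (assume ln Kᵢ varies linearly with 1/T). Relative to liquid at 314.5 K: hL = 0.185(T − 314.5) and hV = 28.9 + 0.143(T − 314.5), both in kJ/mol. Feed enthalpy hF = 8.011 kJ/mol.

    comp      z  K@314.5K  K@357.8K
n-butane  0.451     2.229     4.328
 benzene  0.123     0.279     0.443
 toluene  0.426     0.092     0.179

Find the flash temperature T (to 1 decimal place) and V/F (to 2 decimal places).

Adiabatic flash: solve Rachford–Rice at each trial T, then check hF = ψ·hV(T) + (1−ψ)·hL(T).
  T = 314.5 K: K = (2.229, 0.279, 0.092), RR gives ψ = 0.074, H_out = 2.131 kJ/mol
  T = 357.8 K: K = (4.328, 0.443, 0.179), RR gives ψ = 0.422, H_out = 19.431 kJ/mol
  T = 336.1 K: K = (3.171, 0.357, 0.131), RR gives ψ = 0.296, H_out = 12.280 kJ/mol
  T = 325.3 K: K = (2.674, 0.317, 0.110), RR gives ψ = 0.206, H_out = 7.849 kJ/mol
  T = 330.7 K: K = (2.916, 0.336, 0.120), RR gives ψ = 0.254, H_out = 10.176 kJ/mol
  T = 328.0 K: K = (2.793, 0.327, 0.115), RR gives ψ = 0.231, H_out = 9.045 kJ/mol
  T = 326.6 K: K = (2.731, 0.321, 0.113), RR gives ψ = 0.218, H_out = 8.434 kJ/mol
Linear interpolation between T = 325.3 (H_out = 7.849) and T = 326.6 (H_out = 8.434) on hF = 8.011 gives T ≈ 325.7 K, at which ψ = 0.21.

T = 325.7 K, V/F = 0.21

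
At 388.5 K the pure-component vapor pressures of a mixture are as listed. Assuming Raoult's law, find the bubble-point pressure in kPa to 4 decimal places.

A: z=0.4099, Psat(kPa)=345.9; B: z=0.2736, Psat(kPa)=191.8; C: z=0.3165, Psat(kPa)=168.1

At the bubble point ψ → 0, so ΣzᵢKᵢ = 1 with Kᵢ = Pᵢˢᵃᵗ/P ⇒ P = ΣzᵢPᵢˢᵃᵗ.
P = 0.4099·345.9 + 0.2736·191.8 + 0.3165·168.1 = 247.4645 kPa

Pbub = 247.4645 kPa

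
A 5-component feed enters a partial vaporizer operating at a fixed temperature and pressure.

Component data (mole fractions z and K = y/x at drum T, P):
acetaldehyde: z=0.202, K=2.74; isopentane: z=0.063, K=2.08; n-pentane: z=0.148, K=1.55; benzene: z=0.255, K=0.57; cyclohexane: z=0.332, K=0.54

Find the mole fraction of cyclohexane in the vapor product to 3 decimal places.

y_cyclohexane = 0.220

Let ψ = V/F and solve Σ zᵢ(Kᵢ−1)/(1+ψ(Kᵢ−1)) = 0.
Check two-phase: ΣzᵢKᵢ = 1.239 > 1 and Σzᵢ/Kᵢ = 1.262 > 1, so g(0) = 0.239 > 0 and g(1) = -0.262 < 0.
Iterate (Newton) starting at ψ = 0.5:
  ψ = 0.500: g = -0.0420, g' = -0.428 → ψ = 0.402
  ψ = 0.402: g = 0.0010, g' = -0.452 → ψ = 0.404
Converged at ψ = 0.404.
Compositions from xᵢ = zᵢ/(1+ψ(Kᵢ−1)), yᵢ = Kᵢxᵢ:
  acetaldehyde: x = 0.119, y = 0.325
  isopentane: x = 0.044, y = 0.091
  n-pentane: x = 0.121, y = 0.188
  benzene: x = 0.309, y = 0.176
  cyclohexane: x = 0.408, y = 0.220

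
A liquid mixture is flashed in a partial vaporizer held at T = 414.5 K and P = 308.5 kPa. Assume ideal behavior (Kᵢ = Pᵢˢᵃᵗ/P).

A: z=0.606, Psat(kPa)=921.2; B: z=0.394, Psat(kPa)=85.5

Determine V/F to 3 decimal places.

Raoult's law: Kᵢ = Pᵢˢᵃᵗ/P = Pᵢˢᵃᵗ/308.5.
  K_A = 921.2/308.5 = 2.98606, K_B = 85.5/308.5 = 0.27715
Material balance + equilibrium reduce to Σ zᵢ(Kᵢ−1)/(1+V/F(Kᵢ−1)) = 0.
g(0) = ΣzᵢKᵢ − 1 = 0.919 and g(1) = 1 − Σzᵢ/Kᵢ = -0.625, so a root lies in (0, 1).
Binary case is linear: z₁(K₁−1)(1+V/F(K₂−1)) + z₂(K₂−1)(1+V/F(K₁−1)) = 0
⇒ V/F = [z₁(K₁−1)+z₂(K₂−1)] / [−(K₁−1)(K₂−1)] = 0.9187/1.4356 = 0.640

V/F = 0.640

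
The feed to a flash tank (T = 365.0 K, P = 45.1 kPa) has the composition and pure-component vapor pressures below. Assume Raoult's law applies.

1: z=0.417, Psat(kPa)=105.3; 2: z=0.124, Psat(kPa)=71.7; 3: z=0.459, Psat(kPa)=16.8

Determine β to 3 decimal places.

Raoult's law: Kᵢ = Pᵢˢᵃᵗ/P = Pᵢˢᵃᵗ/45.1.
  K_1 = 105.3/45.1 = 2.33481, K_2 = 71.7/45.1 = 1.58980, K_3 = 16.8/45.1 = 0.37251
Iterate (Newton) starting at β = 0.51:
  β = 0.510: g = -0.0362, g' = -0.679 → β = 0.457
  β = 0.457: g = -0.0003, g' = -0.669 → β = 0.456
Converged at β = 0.456.

β = 0.456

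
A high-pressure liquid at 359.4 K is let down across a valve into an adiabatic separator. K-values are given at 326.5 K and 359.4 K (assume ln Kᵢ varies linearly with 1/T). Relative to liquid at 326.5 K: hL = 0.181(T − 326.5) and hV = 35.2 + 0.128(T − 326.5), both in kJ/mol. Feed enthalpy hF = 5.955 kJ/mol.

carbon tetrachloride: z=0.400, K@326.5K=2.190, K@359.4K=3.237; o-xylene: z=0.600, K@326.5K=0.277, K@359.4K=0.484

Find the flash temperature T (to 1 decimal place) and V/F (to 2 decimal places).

T = 332.5 K, V/F = 0.14

Adiabatic flash: solve Rachford–Rice at each trial T, then check hF = ψ·hV(T) + (1−ψ)·hL(T).
  T = 326.5 K: K = (2.190, 0.277), RR gives ψ = 0.049, H_out = 1.727 kJ/mol
  T = 359.4 K: K = (3.237, 0.484), RR gives ψ = 0.507, H_out = 22.916 kJ/mol
  T = 342.9 K: K = (2.686, 0.371), RR gives ψ = 0.280, H_out = 12.575 kJ/mol
  T = 334.7 K: K = (2.431, 0.322), RR gives ψ = 0.170, H_out = 7.411 kJ/mol
  T = 330.6 K: K = (2.309, 0.299), RR gives ψ = 0.112, H_out = 4.663 kJ/mol
  T = 332.6 K: K = (2.368, 0.310), RR gives ψ = 0.141, H_out = 6.023 kJ/mol
Linear interpolation between T = 330.6 (H_out = 4.663) and T = 332.6 (H_out = 6.023) on hF = 5.955 gives T ≈ 332.5 K, at which ψ = 0.14.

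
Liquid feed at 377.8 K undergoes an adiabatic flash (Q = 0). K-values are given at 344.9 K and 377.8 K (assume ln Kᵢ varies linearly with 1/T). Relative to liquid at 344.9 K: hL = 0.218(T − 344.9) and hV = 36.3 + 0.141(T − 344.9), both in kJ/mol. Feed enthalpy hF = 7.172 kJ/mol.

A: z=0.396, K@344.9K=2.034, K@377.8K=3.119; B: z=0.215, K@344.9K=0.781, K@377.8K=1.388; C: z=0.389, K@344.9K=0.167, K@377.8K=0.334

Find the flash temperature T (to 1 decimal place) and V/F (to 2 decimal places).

T = 350.3 K, V/F = 0.17

Adiabatic flash: solve Rachford–Rice at each trial T, then check hF = ψ·hV(T) + (1−ψ)·hL(T).
  T = 344.9 K: K = (2.034, 0.781, 0.167), RR gives ψ = 0.055, H_out = 2.006 kJ/mol
  T = 377.8 K: K = (3.119, 1.388, 0.334), RR gives ψ = 0.607, H_out = 27.656 kJ/mol
  T = 361.4 K: K = (2.545, 1.056, 0.240), RR gives ψ = 0.358, H_out = 16.124 kJ/mol
  T = 353.1 K: K = (2.280, 0.910, 0.201), RR gives ψ = 0.218, H_out = 9.570 kJ/mol
  T = 349.0 K: K = (2.155, 0.844, 0.183), RR gives ψ = 0.141, H_out = 5.965 kJ/mol
  T = 351.1 K: K = (2.218, 0.878, 0.192), RR gives ψ = 0.181, H_out = 7.850 kJ/mol
Linear interpolation between T = 349.0 (H_out = 5.965) and T = 351.1 (H_out = 7.850) on hF = 7.172 gives T ≈ 350.3 K, at which ψ = 0.17.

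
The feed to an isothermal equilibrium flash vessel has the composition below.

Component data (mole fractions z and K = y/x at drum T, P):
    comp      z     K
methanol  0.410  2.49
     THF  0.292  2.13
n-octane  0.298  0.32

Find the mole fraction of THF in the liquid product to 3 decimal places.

x_THF = 0.153

Let ψ = V/F and solve Σ zᵢ(Kᵢ−1)/(1+ψ(Kᵢ−1)) = 0.
Check two-phase: ΣzᵢKᵢ = 1.738 > 1 and Σzᵢ/Kᵢ = 1.233 > 1, so g(0) = 0.738 > 0 and g(1) = -0.233 < 0.
Newton iteration, ψ⁰ = 0.36:
  ψ = 0.360: g = 0.3638, g' = -0.816 → ψ = 0.806
  ψ = 0.806: g = 0.0018, g' = -0.965 → ψ = 0.808
Converged at ψ = 0.808.
Compositions from xᵢ = zᵢ/(1+ψ(Kᵢ−1)), yᵢ = Kᵢxᵢ:
  methanol: x = 0.186, y = 0.463
  THF: x = 0.153, y = 0.325
  n-octane: x = 0.661, y = 0.212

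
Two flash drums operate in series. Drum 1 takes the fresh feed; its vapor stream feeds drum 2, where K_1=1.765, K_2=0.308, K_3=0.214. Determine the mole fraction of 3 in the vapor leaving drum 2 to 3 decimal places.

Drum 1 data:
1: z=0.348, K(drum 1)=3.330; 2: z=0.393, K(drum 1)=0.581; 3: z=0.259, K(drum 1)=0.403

Drum 1:
Rachford–Rice: g(ψ₁) = Σ zᵢ(Kᵢ−1)/(1+ψ₁(Kᵢ−1)) = 0.
Feasibility: ΣzᵢKᵢ = 1.492, Σzᵢ/Kᵢ = 1.424 — both > 1, two phases present.
Newton iteration, ψ₁⁰ = 0.69:
  ψ₁ = 0.690: g = -0.1836, g' = -0.681 → ψ₁ = 0.420
  ψ₁ = 0.420: g = 0.0033, g' = -0.748 → ψ₁ = 0.425
Converged at ψ₁ = 0.425.
Drum-1 compositions:
  1: x = 0.175, y = 0.582
  2: x = 0.478, y = 0.278
  3: x = 0.347, y = 0.140
Drum-2 feed = drum-1 vapor: z₂ = (0.5824, 0.2778, 0.1398).
Drum 2:
Rachford–Rice: g(ψ₂) = Σ zᵢ(Kᵢ−1)/(1+ψ₂(Kᵢ−1)) = 0.
Check two-phase: ΣzᵢKᵢ = 1.143 > 1 and Σzᵢ/Kᵢ = 1.885 > 1, so g(0) = 0.143 > 0 and g(1) = -0.885 < 0.
Newton–Raphson from ψ₂ = 0.61:
  ψ₂ = 0.610: g = -0.2400, g' = -0.876 → ψ₂ = 0.336
  ψ₂ = 0.336: g = -0.0453, g' = -0.601 → ψ₂ = 0.260
  ψ₂ = 0.260: g = -0.0012, g' = -0.572 → ψ₂ = 0.258
Converged at ψ₂ = 0.258.
  1: x = 0.486, y = 0.858
  2: x = 0.338, y = 0.104
  3: x = 0.175, y = 0.038

y_3 (drum 2) = 0.038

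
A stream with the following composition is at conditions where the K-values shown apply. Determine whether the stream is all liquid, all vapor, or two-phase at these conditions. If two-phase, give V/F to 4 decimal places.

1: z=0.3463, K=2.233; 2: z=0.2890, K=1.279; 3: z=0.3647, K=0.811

ΣzᵢKᵢ = 1.4387; Σzᵢ/Kᵢ = 0.8307.
Since Σzᵢ/Kᵢ < 1 the mixture is above its dew point — single vapor phase.

all vapor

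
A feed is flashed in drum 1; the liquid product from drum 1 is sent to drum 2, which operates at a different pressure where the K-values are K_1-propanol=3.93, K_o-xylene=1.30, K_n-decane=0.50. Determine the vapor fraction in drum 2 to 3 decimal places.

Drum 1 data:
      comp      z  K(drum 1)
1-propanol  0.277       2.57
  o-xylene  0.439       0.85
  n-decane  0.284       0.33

Drum 1:
Material balance + equilibrium reduce to Σ zᵢ(Kᵢ−1)/(1+ψ₁(Kᵢ−1)) = 0.
Check two-phase: ΣzᵢKᵢ = 1.179 > 1 and Σzᵢ/Kᵢ = 1.485 > 1, so g(0) = 0.179 > 0 and g(1) = -0.485 < 0.
Iterate (Newton) starting at ψ₁ = 0.5:
  ψ₁ = 0.500: g = -0.1137, g' = -0.514 → ψ₁ = 0.279
  ψ₁ = 0.279: g = -0.0003, g' = -0.534 → ψ₁ = 0.278
Converged at ψ₁ = 0.278.
Drum-1 compositions:
  1-propanol: x = 0.193, y = 0.495
  o-xylene: x = 0.458, y = 0.389
  n-decane: x = 0.349, y = 0.115
Drum-2 feed = drum-1 liquid: z₂ = (0.1928, 0.4581, 0.3491).
Drum 2:
Material balance + equilibrium reduce to Σ zᵢ(Kᵢ−1)/(1+ψ₂(Kᵢ−1)) = 0.
Check two-phase: ΣzᵢKᵢ = 1.528 > 1 and Σzᵢ/Kᵢ = 1.100 > 1, so g(0) = 0.528 > 0 and g(1) = -0.100 < 0.
Newton iteration, ψ₂⁰ = 0.5:
  ψ₂ = 0.500: g = 0.1159, g' = -0.459 → ψ₂ = 0.753
  ψ₂ = 0.753: g = 0.0084, g' = -0.413 → ψ₂ = 0.773
Converged at ψ₂ = 0.773.
  1-propanol: x = 0.059, y = 0.232
  o-xylene: x = 0.372, y = 0.483
  n-decane: x = 0.569, y = 0.285

V/F (drum 2) = 0.773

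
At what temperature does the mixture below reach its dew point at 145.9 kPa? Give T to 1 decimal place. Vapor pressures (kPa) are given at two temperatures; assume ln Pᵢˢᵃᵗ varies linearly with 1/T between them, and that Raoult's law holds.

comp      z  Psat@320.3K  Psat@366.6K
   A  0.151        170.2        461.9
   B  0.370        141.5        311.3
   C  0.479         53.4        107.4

T = 357.0 K

Dew-point temperature: Σzᵢ·P/Pᵢˢᵃᵗ(T) = 1. Interpolate ln Pᵢˢᵃᵗ = aᵢ + bᵢ/T.
  T = 320.3 K: ΣzᵢP/Pᵢˢᵃᵗ = 1.8197
  T = 366.6 K: ΣzᵢP/Pᵢˢᵃᵗ = 0.8718
  T = 343.5 K: ΣzᵢP/Pᵢˢᵃᵗ = 1.2268
  T = 355.1 K: ΣzᵢP/Pᵢˢᵃᵗ = 1.0275
  T = 360.9 K: ΣzᵢP/Pᵢˢᵃᵗ = 0.9445
  T = 358.0 K: ΣzᵢP/Pᵢˢᵃᵗ = 0.9848
Interpolating between 355.1 K and 358.0 K gives T ≈ 357.0 K.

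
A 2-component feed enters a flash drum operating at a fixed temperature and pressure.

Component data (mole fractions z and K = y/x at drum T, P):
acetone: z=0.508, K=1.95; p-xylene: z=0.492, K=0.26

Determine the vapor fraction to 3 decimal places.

ψ = 0.169

Rachford–Rice: g(ψ) = Σ zᵢ(Kᵢ−1)/(1+ψ(Kᵢ−1)) = 0.
g(0) = ΣzᵢKᵢ − 1 = 0.119 and g(1) = 1 − Σzᵢ/Kᵢ = -1.153, so a root lies in (0, 1).
Binary case is linear: z₁(K₁−1)(1+ψ(K₂−1)) + z₂(K₂−1)(1+ψ(K₁−1)) = 0
⇒ ψ = [z₁(K₁−1)+z₂(K₂−1)] / [−(K₁−1)(K₂−1)] = 0.1185/0.7030 = 0.169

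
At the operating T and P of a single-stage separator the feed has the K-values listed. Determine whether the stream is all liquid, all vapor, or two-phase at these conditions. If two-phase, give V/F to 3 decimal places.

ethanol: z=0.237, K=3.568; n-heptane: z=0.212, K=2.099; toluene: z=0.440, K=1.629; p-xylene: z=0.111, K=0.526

all vapor

ΣzᵢKᵢ = 2.066; Σzᵢ/Kᵢ = 0.649.
Since Σzᵢ/Kᵢ < 1 the mixture is above its dew point — single vapor phase.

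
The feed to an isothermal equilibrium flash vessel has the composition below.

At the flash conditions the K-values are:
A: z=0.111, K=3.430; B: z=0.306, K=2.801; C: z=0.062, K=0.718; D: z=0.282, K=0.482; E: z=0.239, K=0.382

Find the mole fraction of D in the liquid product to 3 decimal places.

x_D = 0.374

Newton iteration, V/F⁰ = 0.32:
  V/F = 0.320: g = 0.1229, g' = -0.863 → V/F = 0.462
  V/F = 0.462: g = 0.0087, g' = -0.757 → V/F = 0.474
Converged at V/F = 0.474.
Compositions from xᵢ = zᵢ/(1+V/F(Kᵢ−1)), yᵢ = Kᵢxᵢ:
  A: x = 0.052, y = 0.177
  B: x = 0.165, y = 0.462
  C: x = 0.072, y = 0.051
  D: x = 0.374, y = 0.180
  E: x = 0.338, y = 0.129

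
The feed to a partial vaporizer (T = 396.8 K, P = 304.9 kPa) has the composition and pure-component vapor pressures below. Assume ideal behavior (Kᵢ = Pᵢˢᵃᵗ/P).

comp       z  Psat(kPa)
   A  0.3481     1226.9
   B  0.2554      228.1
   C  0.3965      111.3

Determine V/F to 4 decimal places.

V/F = 0.4733

Raoult's law: Kᵢ = Pᵢˢᵃᵗ/P = Pᵢˢᵃᵗ/304.9.
  K_A = 1226.9/304.9 = 4.023942, K_B = 228.1/304.9 = 0.748114, K_C = 111.3/304.9 = 0.365038
Rachford–Rice: g(V/F) = Σ zᵢ(Kᵢ−1)/(1+V/F(Kᵢ−1)) = 0.
Feasibility: ΣzᵢKᵢ = 1.7365, Σzᵢ/Kᵢ = 1.5141 — both > 1, two phases present.
Iterate (Newton) starting at V/F = 0.5:
  V/F = 0.5000: g = -0.02343, g' = -0.8688 → V/F = 0.4730
  V/F = 0.4730: g = 0.00023, g' = -0.8863 → V/F = 0.4733
Converged at V/F = 0.4733.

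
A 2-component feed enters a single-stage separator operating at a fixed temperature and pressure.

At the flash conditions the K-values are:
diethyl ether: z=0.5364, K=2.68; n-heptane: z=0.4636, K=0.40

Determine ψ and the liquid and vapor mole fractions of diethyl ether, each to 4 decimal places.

ψ = 0.6180, x_diethyl ether = 0.2632, y_diethyl ether = 0.7053

Rachford–Rice: g(ψ) = Σ zᵢ(Kᵢ−1)/(1+ψ(Kᵢ−1)) = 0.
Feasibility: ΣzᵢKᵢ = 1.6230, Σzᵢ/Kᵢ = 1.3591 — both > 1, two phases present.
Iterate (Newton) starting at ψ = 0.32:
  ψ = 0.3200: g = 0.24182, g' = -0.8960 → ψ = 0.5899
  ψ = 0.5899: g = 0.02206, g' = -0.7818 → ψ = 0.6181
  ψ = 0.6181: g = -0.00005, g' = -0.7860 → ψ = 0.6180
Converged at ψ = 0.6180.
Compositions from xᵢ = zᵢ/(1+ψ(Kᵢ−1)), yᵢ = Kᵢxᵢ:
  diethyl ether: x = 0.2632, y = 0.7053
  n-heptane: x = 0.7368, y = 0.2947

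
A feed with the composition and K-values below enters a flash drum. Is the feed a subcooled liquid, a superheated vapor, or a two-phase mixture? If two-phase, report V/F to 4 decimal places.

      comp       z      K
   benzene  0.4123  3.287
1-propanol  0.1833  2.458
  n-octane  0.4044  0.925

ΣzᵢKᵢ = 2.1799; Σzᵢ/Kᵢ = 0.6372.
Since Σzᵢ/Kᵢ < 1 the mixture is above its dew point — single vapor phase.

superheated vapor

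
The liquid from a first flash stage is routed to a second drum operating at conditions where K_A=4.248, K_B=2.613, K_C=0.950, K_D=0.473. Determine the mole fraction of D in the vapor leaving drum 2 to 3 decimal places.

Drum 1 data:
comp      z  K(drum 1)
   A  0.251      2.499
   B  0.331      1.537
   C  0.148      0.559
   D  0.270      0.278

Drum 1:
Material balance + equilibrium reduce to Σ zᵢ(Kᵢ−1)/(1+ψ₁(Kᵢ−1)) = 0.
Check two-phase: ΣzᵢKᵢ = 1.294 > 1 and Σzᵢ/Kᵢ = 1.552 > 1, so g(0) = 0.294 > 0 and g(1) = -0.552 < 0.
Iterate (Newton) starting at ψ₁ = 0.46:
  ψ₁ = 0.460: g = -0.0085, g' = -0.620 → ψ₁ = 0.446
Converged at ψ₁ = 0.446.
Drum-1 compositions:
  A: x = 0.150, y = 0.376
  B: x = 0.267, y = 0.410
  C: x = 0.184, y = 0.103
  D: x = 0.398, y = 0.111
Drum-2 feed = drum-1 liquid: z₂ = (0.1504, 0.2670, 0.1843, 0.3983).
Drum 2:
Let ψ₂ = V/F and solve Σ zᵢ(Kᵢ−1)/(1+ψ₂(Kᵢ−1)) = 0.
Feasibility: ΣzᵢKᵢ = 1.700, Σzᵢ/Kᵢ = 1.174 — both > 1, two phases present.
Iterate (Newton) starting at ψ₂ = 0.31:
  ψ₂ = 0.310: g = 0.2703, g' = -0.861 → ψ₂ = 0.624
  ψ₂ = 0.624: g = 0.0539, g' = -0.592 → ψ₂ = 0.715
  ψ₂ = 0.715: g = 0.0008, g' = -0.579 → ψ₂ = 0.716
Converged at ψ₂ = 0.716.
  A: x = 0.045, y = 0.192
  B: x = 0.124, y = 0.324
  C: x = 0.191, y = 0.182
  D: x = 0.640, y = 0.303

y_D (drum 2) = 0.303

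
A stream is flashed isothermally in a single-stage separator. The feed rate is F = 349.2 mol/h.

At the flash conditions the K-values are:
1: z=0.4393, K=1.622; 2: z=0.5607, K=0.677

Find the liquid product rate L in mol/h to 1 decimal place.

L = 189.1 mol/h

Let ψ = V/F and solve Σ zᵢ(Kᵢ−1)/(1+ψ(Kᵢ−1)) = 0.
g(0) = ΣzᵢKᵢ − 1 = 0.0921 and g(1) = 1 − Σzᵢ/Kᵢ = -0.0991, so a root lies in (0, 1).
Binary case is linear: z₁(K₁−1)(1+ψ(K₂−1)) + z₂(K₂−1)(1+ψ(K₁−1)) = 0
⇒ ψ = [z₁(K₁−1)+z₂(K₂−1)] / [−(K₁−1)(K₂−1)] = 0.09214/0.20091 = 0.4586
Then V = ψ·F = 0.4586·349.2 = 160.1 mol/h and L = F − V = 189.1 mol/h.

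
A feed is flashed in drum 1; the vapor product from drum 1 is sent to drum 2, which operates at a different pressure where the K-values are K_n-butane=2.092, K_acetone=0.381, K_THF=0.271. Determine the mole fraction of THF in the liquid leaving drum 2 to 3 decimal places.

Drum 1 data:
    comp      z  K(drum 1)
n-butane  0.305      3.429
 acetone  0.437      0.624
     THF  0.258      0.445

x_THF (drum 2) = 0.205

Drum 1:
Iterate (Newton) starting at ψ₁ = 0.5:
  ψ₁ = 0.500: g = -0.0660, g' = -0.613 → ψ₁ = 0.392
  ψ₁ = 0.392: g = 0.0036, g' = -0.687 → ψ₁ = 0.398
Converged at ψ₁ = 0.398.
Drum-1 compositions:
  n-butane: x = 0.155, y = 0.532
  acetone: x = 0.514, y = 0.321
  THF: x = 0.331, y = 0.147
Drum-2 feed = drum-1 vapor: z₂ = (0.5321, 0.3206, 0.1473).
Drum 2:
Material balance + equilibrium reduce to Σ zᵢ(Kᵢ−1)/(1+ψ₂(Kᵢ−1)) = 0.
Check two-phase: ΣzᵢKᵢ = 1.275 > 1 and Σzᵢ/Kᵢ = 1.639 > 1, so g(0) = 0.275 > 0 and g(1) = -0.639 < 0.
Iterate (Newton) starting at ψ₂ = 0.51:
  ψ₂ = 0.510: g = -0.0878, g' = -0.722 → ψ₂ = 0.389
  ψ₂ = 0.389: g = -0.0032, g' = -0.678 → ψ₂ = 0.384
Converged at ψ₂ = 0.384.
  n-butane: x = 0.375, y = 0.784
  acetone: x = 0.421, y = 0.160
  THF: x = 0.205, y = 0.055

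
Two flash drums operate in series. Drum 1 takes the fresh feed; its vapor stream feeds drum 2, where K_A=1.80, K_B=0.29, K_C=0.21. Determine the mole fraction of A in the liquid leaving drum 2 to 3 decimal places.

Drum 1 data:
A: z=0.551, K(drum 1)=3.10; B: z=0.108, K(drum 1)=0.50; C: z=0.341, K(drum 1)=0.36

x_A (drum 2) = 0.490

Drum 1:
Material balance + equilibrium reduce to Σ zᵢ(Kᵢ−1)/(1+ψ₁(Kᵢ−1)) = 0.
Check two-phase: ΣzᵢKᵢ = 1.885 > 1 and Σzᵢ/Kᵢ = 1.341 > 1, so g(0) = 0.885 > 0 and g(1) = -0.341 < 0.
Iterate (Newton) starting at ψ₁ = 0.69:
  ψ₁ = 0.690: g = -0.0008, g' = -0.916 → ψ₁ = 0.689
Converged at ψ₁ = 0.689.
Drum-1 compositions:
  A: x = 0.225, y = 0.698
  B: x = 0.165, y = 0.082
  C: x = 0.610, y = 0.220
Drum-2 feed = drum-1 vapor: z₂ = (0.6980, 0.0824, 0.2196).
Drum 2:
Newton iteration, ψ₂⁰ = 0.41:
  ψ₂ = 0.410: g = 0.0813, g' = -0.636 → ψ₂ = 0.538
  ψ₂ = 0.538: g = -0.0060, g' = -0.742 → ψ₂ = 0.530
Converged at ψ₂ = 0.530.
  A: x = 0.490, y = 0.882
  B: x = 0.132, y = 0.038
  C: x = 0.378, y = 0.079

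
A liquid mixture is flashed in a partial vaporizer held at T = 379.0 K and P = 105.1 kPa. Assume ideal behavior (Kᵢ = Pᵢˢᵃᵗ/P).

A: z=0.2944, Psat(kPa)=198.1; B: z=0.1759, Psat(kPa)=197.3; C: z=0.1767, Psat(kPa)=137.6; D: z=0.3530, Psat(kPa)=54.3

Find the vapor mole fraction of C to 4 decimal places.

Raoult's law: Kᵢ = Pᵢˢᵃᵗ/P = Pᵢˢᵃᵗ/105.1.
  K_A = 198.1/105.1 = 1.884872, K_B = 197.3/105.1 = 1.877260, K_C = 137.6/105.1 = 1.309229, K_D = 54.3/105.1 = 0.516651
Rachford–Rice: g(ψ) = Σ zᵢ(Kᵢ−1)/(1+ψ(Kᵢ−1)) = 0.
Check two-phase: ΣzᵢKᵢ = 1.2988 > 1 and Σzᵢ/Kᵢ = 1.0681 > 1, so g(0) = 0.2988 > 0 and g(1) = -0.0681 < 0.
Newton iteration, ψ⁰ = 0.32:
  ψ = 0.3200: g = 0.17139, g' = -0.3519 → ψ = 0.8070
  ψ = 0.8070: g = 0.00633, g' = -0.3574 → ψ = 0.8247
  ψ = 0.8247: g = -0.00004, g' = -0.3614 → ψ = 0.8246
Converged at ψ = 0.8246.
Compositions from xᵢ = zᵢ/(1+ψ(Kᵢ−1)), yᵢ = Kᵢxᵢ:
  A: x = 0.1702, y = 0.3208
  B: x = 0.1021, y = 0.1916
  C: x = 0.1408, y = 0.1843
  D: x = 0.5869, y = 0.3032

y_C = 0.1843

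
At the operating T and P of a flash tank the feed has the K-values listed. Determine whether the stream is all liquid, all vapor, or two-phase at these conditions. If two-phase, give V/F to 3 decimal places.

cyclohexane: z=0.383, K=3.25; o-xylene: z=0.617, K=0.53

two-phase, V/F = 0.541

ΣzᵢKᵢ = 1.572; Σzᵢ/Kᵢ = 1.282.
Both exceed 1, so a two-phase solution exists.
Rachford–Rice: g(ψ) = Σ zᵢ(Kᵢ−1)/(1+ψ(Kᵢ−1)) = 0.
Newton–Raphson from ψ = 0.37:
  ψ = 0.370: g = 0.1192, g' = -0.777 → ψ = 0.523
  ψ = 0.523: g = 0.0111, g' = -0.649 → ψ = 0.541
Converged at ψ = 0.541.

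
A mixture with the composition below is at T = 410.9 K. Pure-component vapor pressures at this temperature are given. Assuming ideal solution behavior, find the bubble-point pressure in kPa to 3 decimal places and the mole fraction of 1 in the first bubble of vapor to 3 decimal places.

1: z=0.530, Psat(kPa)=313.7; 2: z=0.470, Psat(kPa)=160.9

At the bubble point ψ → 0, so ΣzᵢKᵢ = 1 with Kᵢ = Pᵢˢᵃᵗ/P ⇒ P = ΣzᵢPᵢˢᵃᵗ.
P = 0.530·313.7 + 0.470·160.9 = 241.884 kPa
yᵢ = zᵢPᵢˢᵃᵗ/P ⇒ y_1 = 0.530·313.7/241.884 = 0.687

Pbub = 241.884 kPa, y_1 = 0.687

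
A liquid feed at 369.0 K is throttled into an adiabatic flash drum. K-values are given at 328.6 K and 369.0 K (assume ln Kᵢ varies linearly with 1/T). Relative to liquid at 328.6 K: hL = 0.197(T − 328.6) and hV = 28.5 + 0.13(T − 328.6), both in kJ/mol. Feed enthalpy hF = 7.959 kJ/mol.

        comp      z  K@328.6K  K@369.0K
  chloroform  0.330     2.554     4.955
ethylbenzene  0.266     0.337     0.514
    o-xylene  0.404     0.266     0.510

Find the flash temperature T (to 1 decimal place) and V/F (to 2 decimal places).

Adiabatic flash: solve Rachford–Rice at each trial T, then check hF = ψ·hV(T) + (1−ψ)·hL(T).
  T = 328.6 K: K = (2.554, 0.337, 0.266), RR gives ψ = 0.036, H_out = 1.037 kJ/mol
  T = 369.0 K: K = (4.955, 0.514, 0.510), RR gives ψ = 0.506, H_out = 21.017 kJ/mol
  T = 348.8 K: K = (3.626, 0.421, 0.375), RR gives ψ = 0.289, H_out = 11.822 kJ/mol
  T = 338.7 K: K = (3.059, 0.378, 0.318), RR gives ψ = 0.176, H_out = 6.879 kJ/mol
  T = 343.8 K: K = (3.338, 0.400, 0.346), RR gives ψ = 0.235, H_out = 9.447 kJ/mol
  T = 341.2 K: K = (3.194, 0.389, 0.331), RR gives ψ = 0.205, H_out = 8.160 kJ/mol
  T = 339.9 K: K = (3.123, 0.383, 0.324), RR gives ψ = 0.190, H_out = 7.500 kJ/mol
Linear interpolation between T = 339.9 (H_out = 7.500) and T = 341.2 (H_out = 8.160) on hF = 7.959 gives T ≈ 340.8 K, at which ψ = 0.20.

T = 340.8 K, V/F = 0.20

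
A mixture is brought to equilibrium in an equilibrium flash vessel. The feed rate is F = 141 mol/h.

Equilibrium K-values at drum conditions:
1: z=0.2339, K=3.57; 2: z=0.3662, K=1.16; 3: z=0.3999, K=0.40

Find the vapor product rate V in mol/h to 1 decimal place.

Rachford–Rice: g(ψ) = Σ zᵢ(Kᵢ−1)/(1+ψ(Kᵢ−1)) = 0.
g(0) = ΣzᵢKᵢ − 1 = 0.4198 and g(1) = 1 − Σzᵢ/Kᵢ = -0.3810, so a root lies in (0, 1).
Newton iteration, ψ⁰ = 0.55:
  ψ = 0.5500: g = -0.05520, g' = -0.5938 → ψ = 0.4570
  ψ = 0.4570: g = 0.00043, g' = -0.6081 → ψ = 0.4577
Converged at ψ = 0.4577.
Then V = ψ·F = 0.4577·141 = 64.5 mol/h and L = F − V = 76.5 mol/h.

V = 64.5 mol/h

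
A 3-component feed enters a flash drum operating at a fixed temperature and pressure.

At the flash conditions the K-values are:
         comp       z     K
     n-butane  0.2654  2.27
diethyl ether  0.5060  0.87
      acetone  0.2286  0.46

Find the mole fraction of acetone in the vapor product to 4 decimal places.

Let ψ = V/F and solve Σ zᵢ(Kᵢ−1)/(1+ψ(Kᵢ−1)) = 0.
g(0) = ΣzᵢKᵢ − 1 = 0.1478 and g(1) = 1 − Σzᵢ/Kᵢ = -0.1955, so a root lies in (0, 1).
Newton–Raphson from ψ = 0.4:
  ψ = 0.4000: g = -0.00333, g' = -0.3062 → ψ = 0.3891
  ψ = 0.3891: g = 0.00001, g' = -0.3081 → ψ = 0.3892
Converged at ψ = 0.3892.
Compositions from xᵢ = zᵢ/(1+ψ(Kᵢ−1)), yᵢ = Kᵢxᵢ:
  n-butane: x = 0.1776, y = 0.4032
  diethyl ether: x = 0.5330, y = 0.4637
  acetone: x = 0.2894, y = 0.1331

y_acetone = 0.1331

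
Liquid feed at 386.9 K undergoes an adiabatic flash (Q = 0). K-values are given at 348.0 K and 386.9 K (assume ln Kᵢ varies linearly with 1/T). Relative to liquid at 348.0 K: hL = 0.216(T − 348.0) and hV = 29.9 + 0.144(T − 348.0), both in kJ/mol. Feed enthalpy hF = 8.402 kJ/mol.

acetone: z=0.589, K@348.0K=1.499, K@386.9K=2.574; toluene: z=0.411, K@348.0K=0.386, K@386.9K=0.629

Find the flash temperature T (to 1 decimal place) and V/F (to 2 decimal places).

T = 350.9 K, V/F = 0.26

Adiabatic flash: solve Rachford–Rice at each trial T, then check hF = ψ·hV(T) + (1−ψ)·hL(T).
  T = 348.0 K: K = (1.499, 0.386), RR gives ψ = 0.136, H_out = 4.056 kJ/mol
  T = 386.9 K: K = (2.574, 0.629), RR gives ψ = 1.000, H_out = 35.502 kJ/mol
  T = 367.4 K: K = (1.991, 0.499), RR gives ψ = 0.761, H_out = 25.871 kJ/mol
  T = 357.7 K: K = (1.734, 0.440), RR gives ψ = 0.493, H_out = 16.484 kJ/mol
  T = 352.9 K: K = (1.615, 0.413), RR gives ψ = 0.335, H_out = 10.963 kJ/mol
  T = 350.4 K: K = (1.555, 0.399), RR gives ψ = 0.240, H_out = 7.650 kJ/mol
  T = 351.6 K: K = (1.584, 0.406), RR gives ψ = 0.287, H_out = 9.287 kJ/mol
  T = 351.0 K: K = (1.570, 0.402), RR gives ψ = 0.264, H_out = 8.480 kJ/mol
Linear interpolation between T = 350.4 (H_out = 7.650) and T = 351.0 (H_out = 8.480) on hF = 8.402 gives T ≈ 350.9 K, at which ψ = 0.26.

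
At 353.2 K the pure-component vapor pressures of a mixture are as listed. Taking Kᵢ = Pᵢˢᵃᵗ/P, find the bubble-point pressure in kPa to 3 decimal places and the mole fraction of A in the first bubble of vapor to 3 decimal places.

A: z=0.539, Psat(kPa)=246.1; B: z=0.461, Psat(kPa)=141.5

Pbub = 197.879 kPa, y_A = 0.670

At the bubble point ψ → 0, so ΣzᵢKᵢ = 1 with Kᵢ = Pᵢˢᵃᵗ/P ⇒ P = ΣzᵢPᵢˢᵃᵗ.
P = 0.539·246.1 + 0.461·141.5 = 197.879 kPa
yᵢ = zᵢPᵢˢᵃᵗ/P ⇒ y_A = 0.539·246.1/197.879 = 0.670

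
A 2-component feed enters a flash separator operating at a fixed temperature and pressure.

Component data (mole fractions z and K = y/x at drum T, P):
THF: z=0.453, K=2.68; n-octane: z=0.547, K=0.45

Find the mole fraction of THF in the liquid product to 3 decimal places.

Material balance + equilibrium reduce to Σ zᵢ(Kᵢ−1)/(1+ψ(Kᵢ−1)) = 0.
Feasibility: ΣzᵢKᵢ = 1.460, Σzᵢ/Kᵢ = 1.385 — both > 1, two phases present.
Newton–Raphson from ψ = 0.5:
  ψ = 0.500: g = -0.0014, g' = -0.692 → ψ = 0.498
Converged at ψ = 0.498.
Compositions from xᵢ = zᵢ/(1+ψ(Kᵢ−1)), yᵢ = Kᵢxᵢ:
  THF: x = 0.247, y = 0.661
  n-octane: x = 0.753, y = 0.339

x_THF = 0.247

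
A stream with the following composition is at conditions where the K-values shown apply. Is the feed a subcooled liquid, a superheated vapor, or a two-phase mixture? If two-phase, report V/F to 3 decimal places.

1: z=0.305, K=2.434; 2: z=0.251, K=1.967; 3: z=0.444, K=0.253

ΣzᵢKᵢ = 1.348; Σzᵢ/Kᵢ = 2.008.
Both exceed 1, so a two-phase solution exists.
Let ψ = V/F and solve Σ zᵢ(Kᵢ−1)/(1+ψ(Kᵢ−1)) = 0.
Newton iteration, ψ⁰ = 0.5:
  ψ = 0.500: g = -0.1111, g' = -0.951 → ψ = 0.383
  ψ = 0.383: g = -0.0053, g' = -0.872 → ψ = 0.377
Converged at ψ = 0.377.

two-phase, V/F = 0.377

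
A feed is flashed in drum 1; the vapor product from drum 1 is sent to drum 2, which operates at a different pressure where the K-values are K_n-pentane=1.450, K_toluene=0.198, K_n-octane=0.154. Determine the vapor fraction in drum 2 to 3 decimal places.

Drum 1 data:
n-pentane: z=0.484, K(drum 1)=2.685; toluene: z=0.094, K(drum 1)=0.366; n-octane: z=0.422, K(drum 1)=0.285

Drum 1:
Rachford–Rice: g(ψ₁) = Σ zᵢ(Kᵢ−1)/(1+ψ₁(Kᵢ−1)) = 0.
Feasibility: ΣzᵢKᵢ = 1.454, Σzᵢ/Kᵢ = 1.918 — both > 1, two phases present.
Iterate (Newton) starting at ψ₁ = 0.36:
  ψ₁ = 0.360: g = 0.0241, g' = -0.987 → ψ₁ = 0.384
Converged at ψ₁ = 0.384.
Drum-1 compositions:
  n-pentane: x = 0.294, y = 0.789
  toluene: x = 0.124, y = 0.045
  n-octane: x = 0.582, y = 0.166
Drum-2 feed = drum-1 vapor: z₂ = (0.7886, 0.0455, 0.1659).
Drum 2:
Let ψ₂ = V/F and solve Σ zᵢ(Kᵢ−1)/(1+ψ₂(Kᵢ−1)) = 0.
Check two-phase: ΣzᵢKᵢ = 1.178 > 1 and Σzᵢ/Kᵢ = 1.851 > 1, so g(0) = 0.178 > 0 and g(1) = -0.851 < 0.
Newton–Raphson from ψ₂ = 0.5:
  ψ₂ = 0.500: g = -0.0144, g' = -0.545 → ψ₂ = 0.474
  ψ₂ = 0.474: g = -0.0004, g' = -0.515 → ψ₂ = 0.473
Converged at ψ₂ = 0.473.
  n-pentane: x = 0.650, y = 0.943
  toluene: x = 0.073, y = 0.015
  n-octane: x = 0.276, y = 0.043

V/F (drum 2) = 0.473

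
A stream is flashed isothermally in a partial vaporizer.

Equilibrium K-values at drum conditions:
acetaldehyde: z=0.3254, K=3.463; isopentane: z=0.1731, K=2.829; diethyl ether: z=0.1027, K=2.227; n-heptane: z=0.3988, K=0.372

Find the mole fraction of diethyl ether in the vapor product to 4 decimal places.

y_diethyl ether = 0.1185

Rachford–Rice: g(β) = Σ zᵢ(Kᵢ−1)/(1+β(Kᵢ−1)) = 0.
Feasibility: ΣzᵢKᵢ = 1.9936, Σzᵢ/Kᵢ = 1.2733 — both > 1, two phases present.
Newton iteration, β⁰ = 0.5:
  β = 0.5000: g = 0.23754, g' = -0.9480 → β = 0.7506
  β = 0.7506: g = 0.00662, g' = -0.9508 → β = 0.7575
Converged at β = 0.7575.
Compositions from xᵢ = zᵢ/(1+β(Kᵢ−1)), yᵢ = Kᵢxᵢ:
  acetaldehyde: x = 0.1135, y = 0.3932
  isopentane: x = 0.0726, y = 0.2053
  diethyl ether: x = 0.0532, y = 0.1185
  n-heptane: x = 0.7607, y = 0.2830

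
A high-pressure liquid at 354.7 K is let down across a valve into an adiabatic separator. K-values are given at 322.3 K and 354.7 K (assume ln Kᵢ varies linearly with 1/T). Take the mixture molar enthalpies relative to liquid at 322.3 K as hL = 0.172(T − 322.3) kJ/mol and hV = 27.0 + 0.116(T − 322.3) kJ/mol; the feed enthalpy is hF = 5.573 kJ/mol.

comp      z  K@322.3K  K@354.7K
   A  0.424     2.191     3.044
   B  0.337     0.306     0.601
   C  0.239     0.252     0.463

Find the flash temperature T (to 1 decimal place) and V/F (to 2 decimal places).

T = 327.0 K, V/F = 0.18

Adiabatic flash: solve Rachford–Rice at each trial T, then check hF = ψ·hV(T) + (1−ψ)·hL(T).
  T = 322.3 K: K = (2.191, 0.306, 0.252), RR gives ψ = 0.108, H_out = 2.920 kJ/mol
  T = 354.7 K: K = (3.044, 0.601, 0.463), RR gives ψ = 0.639, H_out = 21.664 kJ/mol
  T = 338.5 K: K = (2.603, 0.436, 0.347), RR gives ψ = 0.345, H_out = 11.786 kJ/mol
  T = 330.4 K: K = (2.393, 0.367, 0.297), RR gives ψ = 0.226, H_out = 7.404 kJ/mol
  T = 326.4 K: K = (2.292, 0.336, 0.274), RR gives ψ = 0.169, H_out = 5.223 kJ/mol
  T = 328.4 K: K = (2.343, 0.351, 0.285), RR gives ψ = 0.198, H_out = 6.319 kJ/mol
Linear interpolation between T = 326.4 (H_out = 5.223) and T = 328.4 (H_out = 6.319) on hF = 5.573 gives T ≈ 327.0 K, at which ψ = 0.18.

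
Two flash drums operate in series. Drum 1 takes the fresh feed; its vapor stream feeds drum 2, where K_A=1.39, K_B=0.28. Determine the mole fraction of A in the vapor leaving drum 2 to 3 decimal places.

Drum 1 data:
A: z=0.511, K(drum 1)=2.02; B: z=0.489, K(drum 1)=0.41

Drum 1:
Let ψ₁ = V/F and solve Σ zᵢ(Kᵢ−1)/(1+ψ₁(Kᵢ−1)) = 0.
g(0) = ΣzᵢKᵢ − 1 = 0.233 and g(1) = 1 − Σzᵢ/Kᵢ = -0.446, so a root lies in (0, 1).
Iterate (Newton) starting at ψ₁ = 0.45:
  ψ₁ = 0.450: g = -0.0356, g' = -0.565 → ψ₁ = 0.387
Converged at ψ₁ = 0.387.
Drum-1 compositions:
  A: x = 0.366, y = 0.740
  B: x = 0.634, y = 0.260
Drum-2 feed = drum-1 vapor: z₂ = (0.7402, 0.2598).
Drum 2:
Let ψ₂ = V/F and solve Σ zᵢ(Kᵢ−1)/(1+ψ₂(Kᵢ−1)) = 0.
Feasibility: ΣzᵢKᵢ = 1.102, Σzᵢ/Kᵢ = 1.460 — both > 1, two phases present.
Binary case is linear: z₁(K₁−1)(1+ψ₂(K₂−1)) + z₂(K₂−1)(1+ψ₂(K₁−1)) = 0
⇒ ψ₂ = [z₁(K₁−1)+z₂(K₂−1)] / [−(K₁−1)(K₂−1)] = 0.1017/0.2808 = 0.362
  A: x = 0.649, y = 0.902
  B: x = 0.351, y = 0.098

y_A (drum 2) = 0.902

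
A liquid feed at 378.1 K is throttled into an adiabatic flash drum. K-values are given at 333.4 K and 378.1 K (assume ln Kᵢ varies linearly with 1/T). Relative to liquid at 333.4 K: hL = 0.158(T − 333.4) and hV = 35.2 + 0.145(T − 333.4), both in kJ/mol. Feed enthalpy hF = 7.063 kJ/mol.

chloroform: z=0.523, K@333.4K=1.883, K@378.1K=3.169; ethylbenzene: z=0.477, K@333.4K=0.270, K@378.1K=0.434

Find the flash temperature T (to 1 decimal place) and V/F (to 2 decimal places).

Adiabatic flash: solve Rachford–Rice at each trial T, then check hF = ψ·hV(T) + (1−ψ)·hL(T).
  T = 333.4 K: K = (1.883, 0.270), RR gives ψ = 0.176, H_out = 6.203 kJ/mol
  T = 378.1 K: K = (3.169, 0.434), RR gives ψ = 0.704, H_out = 31.438 kJ/mol
  T = 355.8 K: K = (2.485, 0.348), RR gives ψ = 0.480, H_out = 20.309 kJ/mol
  T = 344.6 K: K = (2.173, 0.308), RR gives ψ = 0.349, H_out = 13.991 kJ/mol
  T = 339.0 K: K = (2.025, 0.289), RR gives ψ = 0.270, H_out = 10.360 kJ/mol
  T = 336.2 K: K = (1.953, 0.279), RR gives ψ = 0.225, H_out = 8.362 kJ/mol
  T = 334.8 K: K = (1.918, 0.275), RR gives ψ = 0.201, H_out = 7.305 kJ/mol
Linear interpolation between T = 333.4 (H_out = 6.203) and T = 334.8 (H_out = 7.305) on hF = 7.063 gives T ≈ 334.5 K, at which ψ = 0.20.

T = 334.5 K, V/F = 0.20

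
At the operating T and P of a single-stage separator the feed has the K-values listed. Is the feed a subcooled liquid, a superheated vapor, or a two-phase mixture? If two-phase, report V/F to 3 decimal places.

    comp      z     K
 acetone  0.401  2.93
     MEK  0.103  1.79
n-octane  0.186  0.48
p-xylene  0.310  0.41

ΣzᵢKᵢ = 1.576; Σzᵢ/Kᵢ = 1.338.
Both exceed 1, so a two-phase solution exists.
Rachford–Rice: g(ψ) = Σ zᵢ(Kᵢ−1)/(1+ψ(Kᵢ−1)) = 0.
Newton iteration, ψ⁰ = 0.5:
  ψ = 0.500: g = 0.0621, g' = -0.729 → ψ = 0.585
  ψ = 0.585: g = 0.0008, g' = -0.715 → ψ = 0.586
Converged at ψ = 0.586.

two-phase, V/F = 0.586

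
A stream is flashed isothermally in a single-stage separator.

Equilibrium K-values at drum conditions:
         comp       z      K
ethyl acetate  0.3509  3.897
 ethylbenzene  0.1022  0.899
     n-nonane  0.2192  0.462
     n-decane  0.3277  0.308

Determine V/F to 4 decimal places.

V/F = 0.3964

Material balance + equilibrium reduce to Σ zᵢ(Kᵢ−1)/(1+V/F(Kᵢ−1)) = 0.
g(0) = ΣzᵢKᵢ − 1 = 0.6615 and g(1) = 1 − Σzᵢ/Kᵢ = -0.7421, so a root lies in (0, 1).
Iterate (Newton) starting at V/F = 0.5:
  V/F = 0.5000: g = -0.10376, g' = -0.9780 → V/F = 0.3939
  V/F = 0.3939: g = 0.00264, g' = -1.0422 → V/F = 0.3964
Converged at V/F = 0.3964.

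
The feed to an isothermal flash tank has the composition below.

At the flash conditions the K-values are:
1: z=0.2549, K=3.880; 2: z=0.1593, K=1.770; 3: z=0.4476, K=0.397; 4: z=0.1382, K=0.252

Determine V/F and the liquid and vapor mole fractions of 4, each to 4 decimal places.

V/F = 0.3300, x_4 = 0.1835, y_4 = 0.0462

Rachford–Rice: g(V/F) = Σ zᵢ(Kᵢ−1)/(1+V/F(Kᵢ−1)) = 0.
Feasibility: ΣzᵢKᵢ = 1.4835, Σzᵢ/Kᵢ = 1.8316 — both > 1, two phases present.
Iterate (Newton) starting at V/F = 0.34:
  V/F = 0.3400: g = -0.01001, g' = -0.9956 → V/F = 0.3299
  V/F = 0.3299: g = 0.00005, g' = -1.0059 → V/F = 0.3300
Converged at V/F = 0.3300.
Compositions from xᵢ = zᵢ/(1+V/F(Kᵢ−1)), yᵢ = Kᵢxᵢ:
  1: x = 0.1307, y = 0.5071
  2: x = 0.1270, y = 0.2248
  3: x = 0.5588, y = 0.2218
  4: x = 0.1835, y = 0.0462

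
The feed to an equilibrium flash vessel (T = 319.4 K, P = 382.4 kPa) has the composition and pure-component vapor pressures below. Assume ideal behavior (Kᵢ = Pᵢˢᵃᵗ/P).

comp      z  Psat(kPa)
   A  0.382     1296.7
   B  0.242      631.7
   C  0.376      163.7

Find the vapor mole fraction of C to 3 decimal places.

y_C = 0.306

Raoult's law: Kᵢ = Pᵢˢᵃᵗ/P = Pᵢˢᵃᵗ/382.4.
  K_A = 1296.7/382.4 = 3.39095, K_B = 631.7/382.4 = 1.65194, K_C = 163.7/382.4 = 0.42809
Newton–Raphson from β = 0.47:
  β = 0.470: g = 0.2567, g' = -0.774 → β = 0.802
  β = 0.802: g = 0.0198, g' = -0.720 → β = 0.829
Converged at β = 0.829.
Compositions from xᵢ = zᵢ/(1+β(Kᵢ−1)), yᵢ = Kᵢxᵢ:
  A: x = 0.128, y = 0.434
  B: x = 0.157, y = 0.260
  C: x = 0.715, y = 0.306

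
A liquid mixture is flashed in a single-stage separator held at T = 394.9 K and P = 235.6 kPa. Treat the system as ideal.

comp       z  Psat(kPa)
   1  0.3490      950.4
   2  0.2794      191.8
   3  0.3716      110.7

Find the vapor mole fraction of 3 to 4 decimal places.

Raoult's law: Kᵢ = Pᵢˢᵃᵗ/P = Pᵢˢᵃᵗ/235.6.
  K_1 = 950.4/235.6 = 4.033956, K_2 = 191.8/235.6 = 0.814092, K_3 = 110.7/235.6 = 0.469864
Rachford–Rice: g(V/F) = Σ zᵢ(Kᵢ−1)/(1+V/F(Kᵢ−1)) = 0.
g(0) = ΣzᵢKᵢ − 1 = 0.8099 and g(1) = 1 − Σzᵢ/Kᵢ = -0.2206, so a root lies in (0, 1).
Iterate (Newton) starting at V/F = 0.5:
  V/F = 0.5000: g = 0.09537, g' = -0.7122 → V/F = 0.6339
  V/F = 0.6339: g = 0.00662, g' = -0.6253 → V/F = 0.6445
Converged at V/F = 0.6445.
Compositions from xᵢ = zᵢ/(1+V/F(Kᵢ−1)), yᵢ = Kᵢxᵢ:
  1: x = 0.1181, y = 0.4763
  2: x = 0.3174, y = 0.2584
  3: x = 0.5645, y = 0.2652

y_3 = 0.2652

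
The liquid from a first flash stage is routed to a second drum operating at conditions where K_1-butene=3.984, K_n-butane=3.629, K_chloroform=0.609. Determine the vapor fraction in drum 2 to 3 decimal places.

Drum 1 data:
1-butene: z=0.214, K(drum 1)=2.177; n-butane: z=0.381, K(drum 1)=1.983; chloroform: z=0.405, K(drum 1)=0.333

V/F (drum 2) = 0.771

Drum 1:
Iterate (Newton) starting at ψ₁ = 0.5:
  ψ₁ = 0.500: g = 0.0044, g' = -0.689 → ψ₁ = 0.506
Converged at ψ₁ = 0.506.
Drum-1 compositions:
  1-butene: x = 0.134, y = 0.292
  n-butane: x = 0.254, y = 0.504
  chloroform: x = 0.612, y = 0.204
Drum-2 feed = drum-1 liquid: z₂ = (0.1341, 0.2544, 0.6115).
Drum 2:
Material balance + equilibrium reduce to Σ zᵢ(Kᵢ−1)/(1+ψ₂(Kᵢ−1)) = 0.
Feasibility: ΣzᵢKᵢ = 1.830, Σzᵢ/Kᵢ = 1.108 — both > 1, two phases present.
Iterate (Newton) starting at ψ₂ = 0.41:
  ψ₂ = 0.410: g = 0.2171, g' = -0.781 → ψ₂ = 0.688
  ψ₂ = 0.688: g = 0.0422, g' = -0.526 → ψ₂ = 0.768
  ψ₂ = 0.768: g = 0.0014, g' = -0.494 → ψ₂ = 0.771
Converged at ψ₂ = 0.771.
  1-butene: x = 0.041, y = 0.162
  n-butane: x = 0.084, y = 0.305
  chloroform: x = 0.875, y = 0.533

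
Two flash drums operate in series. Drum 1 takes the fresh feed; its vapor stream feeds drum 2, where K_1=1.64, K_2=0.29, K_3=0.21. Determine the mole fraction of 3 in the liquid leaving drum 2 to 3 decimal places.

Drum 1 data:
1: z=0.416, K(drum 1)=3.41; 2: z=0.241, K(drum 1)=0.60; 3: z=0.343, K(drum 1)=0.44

Drum 1:
Material balance + equilibrium reduce to Σ zᵢ(Kᵢ−1)/(1+ψ₁(Kᵢ−1)) = 0.
Feasibility: ΣzᵢKᵢ = 1.714, Σzᵢ/Kᵢ = 1.303 — both > 1, two phases present.
Newton–Raphson from ψ₁ = 0.59:
  ψ₁ = 0.590: g = 0.0009, g' = -0.718 → ψ₁ = 0.591
Converged at ψ₁ = 0.591.
Drum-1 compositions:
  1: x = 0.172, y = 0.585
  2: x = 0.316, y = 0.189
  3: x = 0.513, y = 0.226
Drum-2 feed = drum-1 vapor: z₂ = (0.5850, 0.1894, 0.2256).
Drum 2:
Rachford–Rice: g(ψ₂) = Σ zᵢ(Kᵢ−1)/(1+ψ₂(Kᵢ−1)) = 0.
g(0) = ΣzᵢKᵢ − 1 = 0.062 and g(1) = 1 − Σzᵢ/Kᵢ = -1.084, so a root lies in (0, 1).
Iterate (Newton) starting at ψ₂ = 0.45:
  ψ₂ = 0.450: g = -0.1835, g' = -0.690 → ψ₂ = 0.184
  ψ₂ = 0.184: g = -0.0283, g' = -0.511 → ψ₂ = 0.129
  ψ₂ = 0.129: g = -0.0005, g' = -0.495 → ψ₂ = 0.128
Converged at ψ₂ = 0.128.
  1: x = 0.541, y = 0.887
  2: x = 0.208, y = 0.060
  3: x = 0.251, y = 0.053

x_3 (drum 2) = 0.251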